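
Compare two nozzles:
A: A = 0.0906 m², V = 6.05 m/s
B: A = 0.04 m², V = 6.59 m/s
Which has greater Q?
Q(A) = 548.1 L/s, Q(B) = 263.6 L/s. Answer: A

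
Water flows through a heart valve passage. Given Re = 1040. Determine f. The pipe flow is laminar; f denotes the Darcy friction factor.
Formula: f = \frac{64}{Re}
f = 64/1040 = 0.06154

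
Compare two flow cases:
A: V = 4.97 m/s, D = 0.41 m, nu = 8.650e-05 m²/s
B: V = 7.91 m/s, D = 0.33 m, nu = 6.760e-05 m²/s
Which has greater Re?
Re(A) = 23557, Re(B) = 38614. Answer: B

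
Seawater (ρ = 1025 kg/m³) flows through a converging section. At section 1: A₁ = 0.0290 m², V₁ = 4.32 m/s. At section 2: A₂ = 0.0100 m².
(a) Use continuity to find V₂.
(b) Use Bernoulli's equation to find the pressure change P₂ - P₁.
(a) Continuity: A₁V₁=A₂V₂ -> V₂=A₁V₁/A₂=0.0290*4.32/0.0100=12.53 m/s
(b) Bernoulli: P₂-P₁=0.5*rho*(V₁^2-V₂^2)/1000=0.5*1025*(4.32^2-12.53^2)/1000=-70.9 kPa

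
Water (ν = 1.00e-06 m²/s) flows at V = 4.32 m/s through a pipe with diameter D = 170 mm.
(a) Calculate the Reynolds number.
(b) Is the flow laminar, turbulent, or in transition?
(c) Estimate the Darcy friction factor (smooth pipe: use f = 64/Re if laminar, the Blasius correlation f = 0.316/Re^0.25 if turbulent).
(a) Re = V·D/ν = 4.32·0.17/1.00e-06 = 734400
(b) Flow regime: turbulent (Re > 4000)
(c) Friction factor: f = 0.316/Re^0.25 = 0.316/734400^0.25 = 0.01079 (Blasius is strictly valid for Re ≲ 1e5; used here as the smooth-pipe estimate the problem specifies)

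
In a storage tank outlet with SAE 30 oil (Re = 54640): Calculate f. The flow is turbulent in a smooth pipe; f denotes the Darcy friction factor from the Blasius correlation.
Formula: f = \frac{0.316}{Re^{0.25}}
f = 0.316/54640^0.25 = 0.02067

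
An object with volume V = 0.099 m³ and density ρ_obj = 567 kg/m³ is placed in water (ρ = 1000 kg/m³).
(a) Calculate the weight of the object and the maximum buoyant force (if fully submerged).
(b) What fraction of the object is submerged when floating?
(a) W=rho_obj*g*V=567*9.81*0.099=550.7 N; F_B(max)=rho*g*V=1000*9.81*0.099=971.2 N
(b) Floating fraction=rho_obj/rho=567/1000=0.567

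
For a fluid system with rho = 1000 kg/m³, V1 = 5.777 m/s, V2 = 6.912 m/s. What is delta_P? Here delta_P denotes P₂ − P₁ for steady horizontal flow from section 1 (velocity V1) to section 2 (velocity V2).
Formula: \Delta P = \frac{1}{2} \rho (V_1^2 - V_2^2)
delta_P = 0.5·1000·(5.777² − 6.912²)/1000 = -7.201 kPa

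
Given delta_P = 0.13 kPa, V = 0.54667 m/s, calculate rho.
Formula: V = \sqrt{\frac{2 \Delta P}{\rho}}
Substituting knowns: 0.54667 = √(2·(0.13·1000)/rho)
Solving for rho: rho = 2·(0.13·1000)/0.54667² = 870 kg/m³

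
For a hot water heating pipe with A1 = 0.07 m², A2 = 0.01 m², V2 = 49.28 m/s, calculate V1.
Formula: V_2 = \frac{A_1 V_1}{A_2}
Substituting knowns: 49.28 = 0.07·V1/0.01
Solving for V1: V1 = 49.28·0.01/0.07 = 7.04 m/s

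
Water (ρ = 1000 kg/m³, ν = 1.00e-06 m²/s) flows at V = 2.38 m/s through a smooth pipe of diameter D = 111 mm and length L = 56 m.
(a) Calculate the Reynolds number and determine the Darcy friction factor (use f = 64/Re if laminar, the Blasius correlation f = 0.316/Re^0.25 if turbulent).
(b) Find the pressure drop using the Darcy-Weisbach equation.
(a) Re = V·D/ν = 2.38·0.111/1.00e-06 = 264180 → turbulent (Re > 4000); f = 0.316/Re^0.25 = 0.316/264180^0.25 = 0.013938 (Blasius is strictly valid for Re ≲ 1e5; used here as the smooth-pipe estimate the problem specifies)
(b) Darcy-Weisbach: ΔP = f·(L/D)·½ρV²/1000 = 0.013938·(56/0.111)·½·1000·2.38²/1000 = 19.92 kPa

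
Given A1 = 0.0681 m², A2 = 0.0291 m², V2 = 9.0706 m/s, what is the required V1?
Formula: V_2 = \frac{A_1 V_1}{A_2}
Substituting knowns: 9.0706 = 0.0681·V1/0.0291
Solving for V1: V1 = 9.0706·0.0291/0.0681 = 3.876 m/s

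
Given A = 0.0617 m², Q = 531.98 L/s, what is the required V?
Formula: Q = A V
Substituting knowns: 531.98 = 0.0617·V·1000
Solving for V: V = (531.98/1000)/0.0617 = 8.622 m/s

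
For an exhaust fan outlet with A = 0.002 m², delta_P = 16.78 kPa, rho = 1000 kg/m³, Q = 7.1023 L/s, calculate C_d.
Formula: Q = C_d A \sqrt{\frac{2 \Delta P}{\rho}}
Substituting knowns: 7.1023 = C_d·0.002·√(2·(16.78·1000)/1000)·1000
Solving for C_d: C_d = (7.1023/1000)/(0.002·√(2·(16.78·1000)/1000)) = 0.613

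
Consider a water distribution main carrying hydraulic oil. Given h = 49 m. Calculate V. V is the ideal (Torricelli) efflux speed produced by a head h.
Formula: V = \sqrt{2 g h}
V = √(2·9.81·49) = 31.01 m/s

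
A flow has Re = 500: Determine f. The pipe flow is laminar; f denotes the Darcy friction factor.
Formula: f = \frac{64}{Re}
f = 64/500 = 0.128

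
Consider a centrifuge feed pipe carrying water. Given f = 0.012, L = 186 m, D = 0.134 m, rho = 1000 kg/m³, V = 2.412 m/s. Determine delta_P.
Formula: \Delta P = f \frac{L}{D} \frac{\rho V^2}{2}
delta_P = 0.012·(186/0.134)·0.5·1000·2.412²/1000 = 48.45 kPa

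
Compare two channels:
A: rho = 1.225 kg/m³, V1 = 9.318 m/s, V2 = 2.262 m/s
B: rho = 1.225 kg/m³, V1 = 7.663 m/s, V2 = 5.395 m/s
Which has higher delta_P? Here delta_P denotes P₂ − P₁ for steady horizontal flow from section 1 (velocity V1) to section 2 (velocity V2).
delta_P(A) = 0.05005 kPa, delta_P(B) = 0.01814 kPa. Answer: A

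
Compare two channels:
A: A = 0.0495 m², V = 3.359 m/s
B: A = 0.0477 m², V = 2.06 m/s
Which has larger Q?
Q(A) = 166.3 L/s, Q(B) = 98.26 L/s. Answer: A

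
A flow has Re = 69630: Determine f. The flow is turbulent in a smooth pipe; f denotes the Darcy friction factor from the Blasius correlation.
Formula: f = \frac{0.316}{Re^{0.25}}
f = 0.316/69630^0.25 = 0.01945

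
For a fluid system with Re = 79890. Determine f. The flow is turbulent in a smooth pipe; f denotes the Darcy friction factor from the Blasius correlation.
Formula: f = \frac{0.316}{Re^{0.25}}
f = 0.316/79890^0.25 = 0.0188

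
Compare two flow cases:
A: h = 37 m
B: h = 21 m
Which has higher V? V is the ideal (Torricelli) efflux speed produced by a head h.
V(A) = 26.94 m/s, V(B) = 20.3 m/s. Answer: A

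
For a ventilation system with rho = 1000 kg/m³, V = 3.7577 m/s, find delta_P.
Formula: V = \sqrt{\frac{2 \Delta P}{\rho}}
Substituting knowns: 3.7577 = √(2·(delta_P·1000)/1000)
Solving for delta_P: delta_P = 3.7577²·1000/2/1000 = 7.06 kPa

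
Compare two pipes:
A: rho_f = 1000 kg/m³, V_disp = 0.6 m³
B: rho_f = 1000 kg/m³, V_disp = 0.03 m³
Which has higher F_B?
F_B(A) = 5886 N, F_B(B) = 294.3 N. Answer: A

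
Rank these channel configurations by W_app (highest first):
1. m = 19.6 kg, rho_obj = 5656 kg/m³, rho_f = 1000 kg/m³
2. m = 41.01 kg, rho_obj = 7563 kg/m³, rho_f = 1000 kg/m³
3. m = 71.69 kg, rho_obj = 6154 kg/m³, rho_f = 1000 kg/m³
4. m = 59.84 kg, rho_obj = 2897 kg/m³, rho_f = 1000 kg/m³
Case 1: W_app = 158.3 N
Case 2: W_app = 349.1 N
Case 3: W_app = 589 N
Case 4: W_app = 384.4 N
Ranking (highest first): 3, 4, 2, 1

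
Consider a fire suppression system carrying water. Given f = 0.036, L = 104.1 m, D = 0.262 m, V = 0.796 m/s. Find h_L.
Formula: h_L = f \frac{L}{D} \frac{V^2}{2g}
h_L = 0.036·(104.1/0.262)·0.796²/(2·9.81) = 0.4619 m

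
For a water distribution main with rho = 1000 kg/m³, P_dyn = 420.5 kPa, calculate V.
Formula: P_{dyn} = \frac{1}{2} \rho V^2
Substituting knowns: 420.5 = 0.5·1000·V²/1000
Solving for V: V = √(2·(420.5·1000)/1000) = 29 m/s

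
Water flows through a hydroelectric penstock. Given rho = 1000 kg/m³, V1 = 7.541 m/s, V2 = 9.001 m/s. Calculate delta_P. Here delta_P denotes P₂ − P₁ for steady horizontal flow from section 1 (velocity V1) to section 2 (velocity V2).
Formula: \Delta P = \frac{1}{2} \rho (V_1^2 - V_2^2)
delta_P = 0.5·1000·(7.541² − 9.001²)/1000 = -12.08 kPa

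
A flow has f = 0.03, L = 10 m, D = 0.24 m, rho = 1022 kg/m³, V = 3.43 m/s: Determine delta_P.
Formula: \Delta P = f \frac{L}{D} \frac{\rho V^2}{2}
delta_P = 0.03·(10/0.24)·0.5·1022·3.43²/1000 = 7.515 kPa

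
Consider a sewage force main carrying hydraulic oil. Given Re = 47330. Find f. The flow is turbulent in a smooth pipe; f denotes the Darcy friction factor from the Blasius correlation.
Formula: f = \frac{0.316}{Re^{0.25}}
f = 0.316/47330^0.25 = 0.02142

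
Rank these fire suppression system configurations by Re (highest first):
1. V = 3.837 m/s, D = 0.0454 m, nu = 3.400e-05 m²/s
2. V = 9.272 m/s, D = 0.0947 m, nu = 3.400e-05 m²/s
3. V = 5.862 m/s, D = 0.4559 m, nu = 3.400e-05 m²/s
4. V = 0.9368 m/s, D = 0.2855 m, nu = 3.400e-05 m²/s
Case 1: Re = 5124
Case 2: Re = 25825
Case 3: Re = 78603
Case 4: Re = 7866
Ranking (highest first): 3, 2, 4, 1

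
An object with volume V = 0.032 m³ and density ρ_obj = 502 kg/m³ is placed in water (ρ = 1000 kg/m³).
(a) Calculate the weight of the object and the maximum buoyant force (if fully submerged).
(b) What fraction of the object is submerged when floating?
(a) W=rho_obj*g*V=502*9.81*0.032=157.6 N; F_B(max)=rho*g*V=1000*9.81*0.032=313.9 N
(b) Floating fraction=rho_obj/rho=502/1000=0.502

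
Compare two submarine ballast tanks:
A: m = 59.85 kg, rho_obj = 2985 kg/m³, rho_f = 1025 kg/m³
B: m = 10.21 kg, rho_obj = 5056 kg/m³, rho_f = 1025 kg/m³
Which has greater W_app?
W_app(A) = 385.5 N, W_app(B) = 79.85 N. Answer: A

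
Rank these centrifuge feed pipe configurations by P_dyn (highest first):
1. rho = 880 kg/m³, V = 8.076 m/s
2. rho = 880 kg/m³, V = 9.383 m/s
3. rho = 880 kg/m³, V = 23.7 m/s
Case 1: P_dyn = 28.7 kPa
Case 2: P_dyn = 38.74 kPa
Case 3: P_dyn = 247.1 kPa
Ranking (highest first): 3, 2, 1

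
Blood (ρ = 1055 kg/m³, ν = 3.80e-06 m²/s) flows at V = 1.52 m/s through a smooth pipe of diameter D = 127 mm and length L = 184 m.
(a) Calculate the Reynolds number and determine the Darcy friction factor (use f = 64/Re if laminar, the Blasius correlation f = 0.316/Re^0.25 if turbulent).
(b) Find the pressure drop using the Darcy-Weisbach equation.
(a) Re = V·D/ν = 1.52·0.127/3.80e-06 = 50800 → turbulent (Re > 4000); f = 0.316/Re^0.25 = 0.316/50800^0.25 = 0.021049
(b) Darcy-Weisbach: ΔP = f·(L/D)·½ρV²/1000 = 0.021049·(184/0.127)·½·1055·1.52²/1000 = 37.17 kPa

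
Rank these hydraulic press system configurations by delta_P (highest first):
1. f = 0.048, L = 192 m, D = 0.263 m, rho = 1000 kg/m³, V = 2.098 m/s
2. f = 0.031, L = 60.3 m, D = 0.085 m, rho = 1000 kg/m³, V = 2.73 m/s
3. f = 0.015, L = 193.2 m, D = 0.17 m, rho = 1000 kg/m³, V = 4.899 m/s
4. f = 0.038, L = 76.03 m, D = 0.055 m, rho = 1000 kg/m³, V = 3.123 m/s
Case 1: delta_P = 77.12 kPa
Case 2: delta_P = 81.95 kPa
Case 3: delta_P = 204.6 kPa
Case 4: delta_P = 256.2 kPa
Ranking (highest first): 4, 3, 2, 1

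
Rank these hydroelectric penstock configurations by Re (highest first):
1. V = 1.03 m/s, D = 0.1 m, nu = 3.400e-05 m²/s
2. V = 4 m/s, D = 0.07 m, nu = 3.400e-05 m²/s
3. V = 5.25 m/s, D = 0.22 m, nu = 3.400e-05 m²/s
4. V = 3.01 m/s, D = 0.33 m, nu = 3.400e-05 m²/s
Case 1: Re = 3029
Case 2: Re = 8235
Case 3: Re = 33971
Case 4: Re = 29215
Ranking (highest first): 3, 4, 2, 1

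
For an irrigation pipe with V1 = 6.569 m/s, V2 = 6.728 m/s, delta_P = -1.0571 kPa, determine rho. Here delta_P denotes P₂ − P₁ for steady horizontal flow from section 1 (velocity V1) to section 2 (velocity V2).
Formula: \Delta P = \frac{1}{2} \rho (V_1^2 - V_2^2)
Substituting knowns: -1.0571 = 0.5·rho·(6.569² − 6.728²)/1000
Solving for rho: rho = 2·(-1.0571·1000)/(6.569² − 6.728²) = 1000 kg/m³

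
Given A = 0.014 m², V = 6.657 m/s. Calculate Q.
Formula: Q = A V
Q = 0.014·6.657·1000 = 93.2 L/s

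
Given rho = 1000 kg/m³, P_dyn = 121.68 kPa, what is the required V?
Formula: P_{dyn} = \frac{1}{2} \rho V^2
Substituting knowns: 121.68 = 0.5·1000·V²/1000
Solving for V: V = √(2·(121.68·1000)/1000) = 15.6 m/s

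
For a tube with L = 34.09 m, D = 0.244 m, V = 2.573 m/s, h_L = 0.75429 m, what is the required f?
Formula: h_L = f \frac{L}{D} \frac{V^2}{2g}
Substituting knowns: 0.75429 = f·(34.09/0.244)·2.573²/(2·9.81)
Solving for f: f = 0.75429·2·9.81/((34.09/0.244)·2.573²) = 0.016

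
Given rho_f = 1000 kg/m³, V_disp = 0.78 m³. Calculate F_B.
Formula: F_B = \rho_f g V_{disp}
F_B = 1000·9.81·0.78 = 7652 N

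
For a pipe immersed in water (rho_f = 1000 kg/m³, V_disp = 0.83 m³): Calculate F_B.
Formula: F_B = \rho_f g V_{disp}
F_B = 1000·9.81·0.83 = 8142 N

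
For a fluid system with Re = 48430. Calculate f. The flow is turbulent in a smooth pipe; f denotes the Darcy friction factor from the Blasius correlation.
Formula: f = \frac{0.316}{Re^{0.25}}
f = 0.316/48430^0.25 = 0.0213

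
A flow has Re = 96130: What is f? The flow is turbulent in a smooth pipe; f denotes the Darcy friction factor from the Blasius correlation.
Formula: f = \frac{0.316}{Re^{0.25}}
f = 0.316/96130^0.25 = 0.01795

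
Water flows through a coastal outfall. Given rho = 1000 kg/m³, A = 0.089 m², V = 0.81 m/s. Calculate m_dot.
Formula: \dot{m} = \rho A V
m_dot = 1000·0.089·0.81 = 72.09 kg/s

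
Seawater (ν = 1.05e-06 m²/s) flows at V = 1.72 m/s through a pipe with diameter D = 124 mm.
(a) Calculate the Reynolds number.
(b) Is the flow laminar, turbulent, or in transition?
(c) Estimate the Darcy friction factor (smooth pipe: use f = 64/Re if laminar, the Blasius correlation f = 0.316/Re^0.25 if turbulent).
(a) Re = V·D/ν = 1.72·0.124/1.05e-06 = 203120
(b) Flow regime: turbulent (Re > 4000)
(c) Friction factor: f = 0.316/Re^0.25 = 0.316/203120^0.25 = 0.01489 (Blasius is strictly valid for Re ≲ 1e5; used here as the smooth-pipe estimate the problem specifies)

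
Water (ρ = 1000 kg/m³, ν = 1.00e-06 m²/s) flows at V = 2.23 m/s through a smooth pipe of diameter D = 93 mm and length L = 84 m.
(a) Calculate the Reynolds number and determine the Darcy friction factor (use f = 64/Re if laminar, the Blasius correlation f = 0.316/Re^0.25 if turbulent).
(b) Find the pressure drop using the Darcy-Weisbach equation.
(a) Re = V·D/ν = 2.23·0.093/1.00e-06 = 207390 → turbulent (Re > 4000); f = 0.316/Re^0.25 = 0.316/207390^0.25 = 0.014808 (Blasius is strictly valid for Re ≲ 1e5; used here as the smooth-pipe estimate the problem specifies)
(b) Darcy-Weisbach: ΔP = f·(L/D)·½ρV²/1000 = 0.014808·(84/0.093)·½·1000·2.23²/1000 = 33.26 kPa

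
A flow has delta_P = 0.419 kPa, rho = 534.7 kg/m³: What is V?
Formula: V = \sqrt{\frac{2 \Delta P}{\rho}}
V = √(2·(0.419·1000)/534.7) = 1.252 m/s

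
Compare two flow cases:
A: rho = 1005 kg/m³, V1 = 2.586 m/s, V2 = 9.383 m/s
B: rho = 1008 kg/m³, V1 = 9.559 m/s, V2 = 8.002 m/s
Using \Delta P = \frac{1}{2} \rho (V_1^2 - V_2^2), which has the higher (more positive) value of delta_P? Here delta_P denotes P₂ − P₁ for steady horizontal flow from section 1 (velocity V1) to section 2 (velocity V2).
delta_P(A) = -40.88 kPa, delta_P(B) = 13.78 kPa. Answer: B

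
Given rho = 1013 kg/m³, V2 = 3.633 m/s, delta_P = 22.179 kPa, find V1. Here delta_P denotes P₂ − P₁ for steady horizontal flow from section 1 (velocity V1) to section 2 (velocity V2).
Formula: \Delta P = \frac{1}{2} \rho (V_1^2 - V_2^2)
Substituting knowns: 22.179 = 0.5·1013·(V1² − 3.633²)/1000
Solving for V1: V1 = √(3.633² + 2·(22.179·1000)/1013) = 7.549 m/s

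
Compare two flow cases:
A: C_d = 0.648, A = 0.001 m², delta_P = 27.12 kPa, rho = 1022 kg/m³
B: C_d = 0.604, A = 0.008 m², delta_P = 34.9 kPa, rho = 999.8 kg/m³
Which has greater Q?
Q(A) = 4.721 L/s, Q(B) = 40.37 L/s. Answer: B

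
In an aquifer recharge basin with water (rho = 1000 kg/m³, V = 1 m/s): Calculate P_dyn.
Formula: P_{dyn} = \frac{1}{2} \rho V^2
P_dyn = 0.5·1000·1²/1000 = 0.5 kPa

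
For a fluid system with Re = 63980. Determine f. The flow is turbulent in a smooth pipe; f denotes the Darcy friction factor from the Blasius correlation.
Formula: f = \frac{0.316}{Re^{0.25}}
f = 0.316/63980^0.25 = 0.01987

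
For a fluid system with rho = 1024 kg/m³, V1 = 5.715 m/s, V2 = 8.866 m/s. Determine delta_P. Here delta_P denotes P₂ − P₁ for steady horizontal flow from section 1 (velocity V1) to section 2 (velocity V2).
Formula: \Delta P = \frac{1}{2} \rho (V_1^2 - V_2^2)
delta_P = 0.5·1024·(5.715² − 8.866²)/1000 = -23.52 kPa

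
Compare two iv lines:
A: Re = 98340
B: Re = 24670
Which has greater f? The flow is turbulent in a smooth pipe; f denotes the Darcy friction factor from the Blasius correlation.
f(A) = 0.01784, f(B) = 0.02521. Answer: B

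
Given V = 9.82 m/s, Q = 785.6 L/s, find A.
Formula: Q = A V
Substituting knowns: 785.6 = A·9.82·1000
Solving for A: A = (785.6/1000)/9.82 = 0.08 m²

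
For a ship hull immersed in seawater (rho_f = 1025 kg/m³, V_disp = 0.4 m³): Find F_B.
Formula: F_B = \rho_f g V_{disp}
F_B = 1025·9.81·0.4 = 4022 N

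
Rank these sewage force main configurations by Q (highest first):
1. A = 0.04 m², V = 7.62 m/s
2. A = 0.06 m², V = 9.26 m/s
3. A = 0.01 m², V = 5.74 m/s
Case 1: Q = 304.8 L/s
Case 2: Q = 555.6 L/s
Case 3: Q = 57.4 L/s
Ranking (highest first): 2, 1, 3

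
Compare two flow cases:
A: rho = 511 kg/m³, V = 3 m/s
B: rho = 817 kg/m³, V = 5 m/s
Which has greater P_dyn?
P_dyn(A) = 2.3 kPa, P_dyn(B) = 10.21 kPa. Answer: B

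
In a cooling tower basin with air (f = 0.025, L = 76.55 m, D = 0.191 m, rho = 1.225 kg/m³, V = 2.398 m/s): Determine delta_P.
Formula: \Delta P = f \frac{L}{D} \frac{\rho V^2}{2}
delta_P = 0.025·(76.55/0.191)·0.5·1.225·2.398²/1000 = 0.03529 kPa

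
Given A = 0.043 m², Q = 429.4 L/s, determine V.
Formula: Q = A V
Substituting knowns: 429.4 = 0.043·V·1000
Solving for V: V = (429.4/1000)/0.043 = 9.986 m/s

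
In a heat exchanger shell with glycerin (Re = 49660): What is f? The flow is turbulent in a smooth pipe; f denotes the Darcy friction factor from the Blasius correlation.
Formula: f = \frac{0.316}{Re^{0.25}}
f = 0.316/49660^0.25 = 0.02117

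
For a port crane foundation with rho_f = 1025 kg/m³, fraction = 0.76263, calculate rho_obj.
Formula: f_{sub} = \frac{\rho_{obj}}{\rho_f}
Substituting knowns: 0.76263 = rho_obj/1025
Solving for rho_obj: rho_obj = 0.76263·1025 = 781.7 kg/m³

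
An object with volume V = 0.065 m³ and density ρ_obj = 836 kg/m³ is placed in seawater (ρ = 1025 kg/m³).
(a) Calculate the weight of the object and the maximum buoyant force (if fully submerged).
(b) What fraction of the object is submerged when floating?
(a) W=rho_obj*g*V=836*9.81*0.065=533.1 N; F_B(max)=rho*g*V=1025*9.81*0.065=653.6 N
(b) Floating fraction=rho_obj/rho=836/1025=0.816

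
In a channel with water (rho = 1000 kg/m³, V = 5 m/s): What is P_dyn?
Formula: P_{dyn} = \frac{1}{2} \rho V^2
P_dyn = 0.5·1000·5²/1000 = 12.5 kPa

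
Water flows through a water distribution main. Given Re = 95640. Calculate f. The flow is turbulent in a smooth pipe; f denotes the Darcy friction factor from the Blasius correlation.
Formula: f = \frac{0.316}{Re^{0.25}}
f = 0.316/95640^0.25 = 0.01797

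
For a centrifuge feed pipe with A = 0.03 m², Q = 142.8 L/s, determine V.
Formula: Q = A V
Substituting knowns: 142.8 = 0.03·V·1000
Solving for V: V = (142.8/1000)/0.03 = 4.76 m/s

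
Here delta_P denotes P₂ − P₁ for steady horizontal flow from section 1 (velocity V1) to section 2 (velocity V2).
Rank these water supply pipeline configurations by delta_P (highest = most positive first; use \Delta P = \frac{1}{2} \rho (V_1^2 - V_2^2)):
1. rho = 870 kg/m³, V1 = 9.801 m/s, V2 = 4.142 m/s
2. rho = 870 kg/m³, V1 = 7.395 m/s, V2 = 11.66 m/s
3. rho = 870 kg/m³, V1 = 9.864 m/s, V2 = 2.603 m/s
Case 1: delta_P = 34.32 kPa
Case 2: delta_P = -35.35 kPa
Case 3: delta_P = 39.38 kPa
Ranking (highest first): 3, 1, 2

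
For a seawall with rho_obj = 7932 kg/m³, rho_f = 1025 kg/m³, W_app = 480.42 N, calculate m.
Formula: W_{app} = mg\left(1 - \frac{\rho_f}{\rho_{obj}}\right)
Substituting knowns: 480.42 = m·9.81·(1 − 1025/7932)
Solving for m: m = 480.42/(9.81·(1 − 1025/7932)) = 56.24 kg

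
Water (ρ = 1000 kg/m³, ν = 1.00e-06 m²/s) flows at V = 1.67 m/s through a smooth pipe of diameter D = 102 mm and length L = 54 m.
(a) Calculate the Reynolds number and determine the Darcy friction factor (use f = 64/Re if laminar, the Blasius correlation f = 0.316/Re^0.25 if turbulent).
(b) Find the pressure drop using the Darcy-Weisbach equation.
(a) Re = V·D/ν = 1.67·0.102/1.00e-06 = 170340 → turbulent (Re > 4000); f = 0.316/Re^0.25 = 0.316/170340^0.25 = 0.015555 (Blasius is strictly valid for Re ≲ 1e5; used here as the smooth-pipe estimate the problem specifies)
(b) Darcy-Weisbach: ΔP = f·(L/D)·½ρV²/1000 = 0.015555·(54/0.102)·½·1000·1.67²/1000 = 11.48 kPa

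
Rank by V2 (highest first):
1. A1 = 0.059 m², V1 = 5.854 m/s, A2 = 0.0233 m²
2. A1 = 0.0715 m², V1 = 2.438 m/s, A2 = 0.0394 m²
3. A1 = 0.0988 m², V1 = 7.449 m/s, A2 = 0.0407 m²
Case 1: V2 = 14.82 m/s
Case 2: V2 = 4.424 m/s
Case 3: V2 = 18.08 m/s
Ranking (highest first): 3, 1, 2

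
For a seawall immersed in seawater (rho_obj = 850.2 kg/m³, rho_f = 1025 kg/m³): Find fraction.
Formula: f_{sub} = \frac{\rho_{obj}}{\rho_f}
fraction = 850.2/1025 = 0.8295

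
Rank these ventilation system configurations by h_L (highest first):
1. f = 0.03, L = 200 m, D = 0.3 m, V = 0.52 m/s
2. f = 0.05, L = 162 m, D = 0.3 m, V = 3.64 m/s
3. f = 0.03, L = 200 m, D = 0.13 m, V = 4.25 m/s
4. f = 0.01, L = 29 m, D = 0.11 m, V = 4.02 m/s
Case 1: h_L = 0.2756 m
Case 2: h_L = 18.23 m
Case 3: h_L = 42.49 m
Case 4: h_L = 2.171 m
Ranking (highest first): 3, 2, 4, 1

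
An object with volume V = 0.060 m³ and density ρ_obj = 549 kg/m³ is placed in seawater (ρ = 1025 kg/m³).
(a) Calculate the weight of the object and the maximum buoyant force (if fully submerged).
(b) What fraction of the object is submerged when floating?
(a) W=rho_obj*g*V=549*9.81*0.060=323.1 N; F_B(max)=rho*g*V=1025*9.81*0.060=603.3 N
(b) Floating fraction=rho_obj/rho=549/1025=0.536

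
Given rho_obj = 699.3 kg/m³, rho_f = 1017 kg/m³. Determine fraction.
Formula: f_{sub} = \frac{\rho_{obj}}{\rho_f}
fraction = 699.3/1017 = 0.6876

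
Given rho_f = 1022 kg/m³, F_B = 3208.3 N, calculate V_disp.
Formula: F_B = \rho_f g V_{disp}
Substituting knowns: 3208.3 = 1022·9.81·V_disp
Solving for V_disp: V_disp = 3208.3/(1022·9.81) = 0.32 m³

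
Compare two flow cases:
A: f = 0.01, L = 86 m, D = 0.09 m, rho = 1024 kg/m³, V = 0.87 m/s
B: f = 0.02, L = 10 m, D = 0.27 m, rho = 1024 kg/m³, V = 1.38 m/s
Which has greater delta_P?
delta_P(A) = 3.703 kPa, delta_P(B) = 0.7223 kPa. Answer: A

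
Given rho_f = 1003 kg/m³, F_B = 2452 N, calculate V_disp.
Formula: F_B = \rho_f g V_{disp}
Substituting knowns: 2452 = 1003·9.81·V_disp
Solving for V_disp: V_disp = 2452/(1003·9.81) = 0.2492 m³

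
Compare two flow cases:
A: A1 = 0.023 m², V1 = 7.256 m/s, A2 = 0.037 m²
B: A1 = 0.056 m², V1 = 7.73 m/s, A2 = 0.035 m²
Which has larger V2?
V2(A) = 4.51 m/s, V2(B) = 12.37 m/s. Answer: B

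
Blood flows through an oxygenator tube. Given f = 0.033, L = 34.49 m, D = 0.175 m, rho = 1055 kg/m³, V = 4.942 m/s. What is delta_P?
Formula: \Delta P = f \frac{L}{D} \frac{\rho V^2}{2}
delta_P = 0.033·(34.49/0.175)·0.5·1055·4.942²/1000 = 83.79 kPa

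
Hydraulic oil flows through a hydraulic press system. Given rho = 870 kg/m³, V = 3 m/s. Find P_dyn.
Formula: P_{dyn} = \frac{1}{2} \rho V^2
P_dyn = 0.5·870·3²/1000 = 3.915 kPa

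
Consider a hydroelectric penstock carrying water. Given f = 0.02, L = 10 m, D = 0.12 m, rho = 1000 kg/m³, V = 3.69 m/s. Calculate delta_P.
Formula: \Delta P = f \frac{L}{D} \frac{\rho V^2}{2}
delta_P = 0.02·(10/0.12)·0.5·1000·3.69²/1000 = 11.35 kPa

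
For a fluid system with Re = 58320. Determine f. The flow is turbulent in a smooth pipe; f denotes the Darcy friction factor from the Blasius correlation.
Formula: f = \frac{0.316}{Re^{0.25}}
f = 0.316/58320^0.25 = 0.02033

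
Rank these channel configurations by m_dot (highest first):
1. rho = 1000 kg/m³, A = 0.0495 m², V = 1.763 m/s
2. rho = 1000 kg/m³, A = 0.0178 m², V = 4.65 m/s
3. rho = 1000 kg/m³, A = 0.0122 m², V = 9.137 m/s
Case 1: m_dot = 87.27 kg/s
Case 2: m_dot = 82.77 kg/s
Case 3: m_dot = 111.5 kg/s
Ranking (highest first): 3, 1, 2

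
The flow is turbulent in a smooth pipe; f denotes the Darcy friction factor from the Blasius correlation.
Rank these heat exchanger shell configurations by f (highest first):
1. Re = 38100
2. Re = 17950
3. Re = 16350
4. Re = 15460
Case 1: f = 0.02262
Case 2: f = 0.0273
Case 3: f = 0.02795
Case 4: f = 0.02834
Ranking (highest first): 4, 3, 2, 1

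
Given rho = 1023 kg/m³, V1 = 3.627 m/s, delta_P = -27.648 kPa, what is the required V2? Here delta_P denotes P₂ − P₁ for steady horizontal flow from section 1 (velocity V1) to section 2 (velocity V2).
Formula: \Delta P = \frac{1}{2} \rho (V_1^2 - V_2^2)
Substituting knowns: -27.648 = 0.5·1023·(3.627² − V2²)/1000
Solving for V2: V2 = √(3.627² − 2·(-27.648·1000)/1023) = 8.198 m/s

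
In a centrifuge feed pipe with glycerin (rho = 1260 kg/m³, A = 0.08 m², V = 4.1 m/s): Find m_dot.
Formula: \dot{m} = \rho A V
m_dot = 1260·0.08·4.1 = 413.3 kg/s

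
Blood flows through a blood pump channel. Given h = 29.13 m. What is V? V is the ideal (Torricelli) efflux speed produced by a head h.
Formula: V = \sqrt{2 g h}
V = √(2·9.81·29.13) = 23.91 m/s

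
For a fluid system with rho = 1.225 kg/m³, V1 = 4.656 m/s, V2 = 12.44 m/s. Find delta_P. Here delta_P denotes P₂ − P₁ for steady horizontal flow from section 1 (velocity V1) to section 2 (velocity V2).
Formula: \Delta P = \frac{1}{2} \rho (V_1^2 - V_2^2)
delta_P = 0.5·1.225·(4.656² − 12.44²)/1000 = -0.08151 kPa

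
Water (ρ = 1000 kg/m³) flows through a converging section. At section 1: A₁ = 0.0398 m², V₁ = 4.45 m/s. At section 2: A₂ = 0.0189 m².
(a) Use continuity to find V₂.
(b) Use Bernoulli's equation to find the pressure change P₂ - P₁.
(a) Continuity: A₁V₁=A₂V₂ -> V₂=A₁V₁/A₂=0.0398*4.45/0.0189=9.37 m/s
(b) Bernoulli: P₂-P₁=0.5*rho*(V₁^2-V₂^2)/1000=0.5*1000*(4.45^2-9.37^2)/1000=-34 kPa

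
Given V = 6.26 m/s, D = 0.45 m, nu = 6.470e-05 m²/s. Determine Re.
Formula: Re = \frac{V D}{\nu}
Re = 6.26·0.45/6.470e-05 = 43539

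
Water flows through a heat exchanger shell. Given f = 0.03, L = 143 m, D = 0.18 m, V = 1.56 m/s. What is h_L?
Formula: h_L = f \frac{L}{D} \frac{V^2}{2g}
h_L = 0.03·(143/0.18)·1.56²/(2·9.81) = 2.956 m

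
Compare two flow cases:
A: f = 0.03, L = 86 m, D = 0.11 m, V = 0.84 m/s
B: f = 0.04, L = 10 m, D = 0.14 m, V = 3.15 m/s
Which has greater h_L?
h_L(A) = 0.8435 m, h_L(B) = 1.445 m. Answer: B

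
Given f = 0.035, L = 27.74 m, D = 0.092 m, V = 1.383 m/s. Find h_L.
Formula: h_L = f \frac{L}{D} \frac{V^2}{2g}
h_L = 0.035·(27.74/0.092)·1.383²/(2·9.81) = 1.029 m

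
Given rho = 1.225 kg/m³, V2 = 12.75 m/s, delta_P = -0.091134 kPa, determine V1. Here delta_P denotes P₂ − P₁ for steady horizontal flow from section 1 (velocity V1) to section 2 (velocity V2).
Formula: \Delta P = \frac{1}{2} \rho (V_1^2 - V_2^2)
Substituting knowns: -0.091134 = 0.5·1.225·(V1² − 12.75²)/1000
Solving for V1: V1 = √(12.75² + 2·(-0.091134·1000)/1.225) = 3.711 m/s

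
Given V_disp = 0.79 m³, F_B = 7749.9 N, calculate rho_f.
Formula: F_B = \rho_f g V_{disp}
Substituting knowns: 7749.9 = rho_f·9.81·0.79
Solving for rho_f: rho_f = 7749.9/(9.81·0.79) = 1000 kg/m³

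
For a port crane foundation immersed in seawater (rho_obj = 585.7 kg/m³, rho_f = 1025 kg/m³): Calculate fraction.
Formula: f_{sub} = \frac{\rho_{obj}}{\rho_f}
fraction = 585.7/1025 = 0.5714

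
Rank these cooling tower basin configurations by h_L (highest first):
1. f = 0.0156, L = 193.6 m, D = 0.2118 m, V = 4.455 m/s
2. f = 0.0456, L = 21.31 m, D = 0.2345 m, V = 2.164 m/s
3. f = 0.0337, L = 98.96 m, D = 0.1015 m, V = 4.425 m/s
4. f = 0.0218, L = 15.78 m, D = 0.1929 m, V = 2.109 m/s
Case 1: h_L = 14.42 m
Case 2: h_L = 0.9891 m
Case 3: h_L = 32.79 m
Case 4: h_L = 0.4043 m
Ranking (highest first): 3, 1, 2, 4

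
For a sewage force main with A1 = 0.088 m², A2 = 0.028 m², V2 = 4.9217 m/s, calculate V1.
Formula: V_2 = \frac{A_1 V_1}{A_2}
Substituting knowns: 4.9217 = 0.088·V1/0.028
Solving for V1: V1 = 4.9217·0.028/0.088 = 1.566 m/s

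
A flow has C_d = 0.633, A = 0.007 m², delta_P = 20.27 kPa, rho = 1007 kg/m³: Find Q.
Formula: Q = C_d A \sqrt{\frac{2 \Delta P}{\rho}}
Q = 0.633·0.007·√(2·(20.27·1000)/1007)·1000 = 28.11 L/s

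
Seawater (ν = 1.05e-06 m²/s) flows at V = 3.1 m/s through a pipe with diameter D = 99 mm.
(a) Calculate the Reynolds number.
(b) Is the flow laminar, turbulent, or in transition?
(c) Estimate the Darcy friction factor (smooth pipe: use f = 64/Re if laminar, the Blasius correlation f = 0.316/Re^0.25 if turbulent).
(a) Re = V·D/ν = 3.1·0.099/1.05e-06 = 292290
(b) Flow regime: turbulent (Re > 4000)
(c) Friction factor: f = 0.316/Re^0.25 = 0.316/292290^0.25 = 0.01359 (Blasius is strictly valid for Re ≲ 1e5; used here as the smooth-pipe estimate the problem specifies)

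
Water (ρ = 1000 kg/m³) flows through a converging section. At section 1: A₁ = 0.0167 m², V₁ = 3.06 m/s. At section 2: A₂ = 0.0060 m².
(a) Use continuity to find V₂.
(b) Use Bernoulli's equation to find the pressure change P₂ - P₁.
(a) Continuity: A₁V₁=A₂V₂ -> V₂=A₁V₁/A₂=0.0167*3.06/0.0060=8.52 m/s
(b) Bernoulli: P₂-P₁=0.5*rho*(V₁^2-V₂^2)/1000=0.5*1000*(3.06^2-8.52^2)/1000=-31.61 kPa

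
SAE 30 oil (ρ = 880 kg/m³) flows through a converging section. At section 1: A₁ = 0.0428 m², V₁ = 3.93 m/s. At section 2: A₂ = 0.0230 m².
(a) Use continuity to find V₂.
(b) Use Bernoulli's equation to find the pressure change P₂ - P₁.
(a) Continuity: A₁V₁=A₂V₂ -> V₂=A₁V₁/A₂=0.0428*3.93/0.0230=7.31 m/s
(b) Bernoulli: P₂-P₁=0.5*rho*(V₁^2-V₂^2)/1000=0.5*880*(3.93^2-7.31^2)/1000=-16.72 kPa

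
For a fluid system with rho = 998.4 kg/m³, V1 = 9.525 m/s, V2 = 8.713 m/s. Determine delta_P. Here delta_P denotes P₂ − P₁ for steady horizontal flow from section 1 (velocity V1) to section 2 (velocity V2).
Formula: \Delta P = \frac{1}{2} \rho (V_1^2 - V_2^2)
delta_P = 0.5·998.4·(9.525² − 8.713²)/1000 = 7.393 kPa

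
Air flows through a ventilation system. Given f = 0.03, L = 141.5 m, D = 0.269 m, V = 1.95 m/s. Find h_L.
Formula: h_L = f \frac{L}{D} \frac{V^2}{2g}
h_L = 0.03·(141.5/0.269)·1.95²/(2·9.81) = 3.058 m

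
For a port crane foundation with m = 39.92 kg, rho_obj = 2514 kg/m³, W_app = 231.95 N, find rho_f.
Formula: W_{app} = mg\left(1 - \frac{\rho_f}{\rho_{obj}}\right)
Substituting knowns: 231.95 = 39.92·9.81·(1 − rho_f/2514)
Solving for rho_f: rho_f = 2514·(1 − 231.95/(39.92·9.81)) = 1025 kg/m³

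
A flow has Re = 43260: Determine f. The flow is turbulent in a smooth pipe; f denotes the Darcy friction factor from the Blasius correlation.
Formula: f = \frac{0.316}{Re^{0.25}}
f = 0.316/43260^0.25 = 0.02191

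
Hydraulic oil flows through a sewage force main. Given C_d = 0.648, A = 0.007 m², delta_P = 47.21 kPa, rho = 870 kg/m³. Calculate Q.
Formula: Q = C_d A \sqrt{\frac{2 \Delta P}{\rho}}
Q = 0.648·0.007·√(2·(47.21·1000)/870)·1000 = 47.25 L/s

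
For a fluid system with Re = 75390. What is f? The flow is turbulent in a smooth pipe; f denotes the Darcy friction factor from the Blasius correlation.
Formula: f = \frac{0.316}{Re^{0.25}}
f = 0.316/75390^0.25 = 0.01907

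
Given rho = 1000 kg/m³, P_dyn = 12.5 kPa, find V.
Formula: P_{dyn} = \frac{1}{2} \rho V^2
Substituting knowns: 12.5 = 0.5·1000·V²/1000
Solving for V: V = √(2·(12.5·1000)/1000) = 5 m/s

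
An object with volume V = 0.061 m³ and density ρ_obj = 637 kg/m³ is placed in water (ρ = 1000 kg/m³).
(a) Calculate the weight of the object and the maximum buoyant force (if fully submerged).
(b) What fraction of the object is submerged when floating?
(a) W=rho_obj*g*V=637*9.81*0.061=381.2 N; F_B(max)=rho*g*V=1000*9.81*0.061=598.4 N
(b) Floating fraction=rho_obj/rho=637/1000=0.637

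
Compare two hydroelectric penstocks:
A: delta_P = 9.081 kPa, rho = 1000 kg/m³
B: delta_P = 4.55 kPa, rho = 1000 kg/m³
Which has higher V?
V(A) = 4.262 m/s, V(B) = 3.017 m/s. Answer: A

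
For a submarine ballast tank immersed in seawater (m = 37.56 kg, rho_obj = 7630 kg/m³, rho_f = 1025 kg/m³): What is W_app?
Formula: W_{app} = mg\left(1 - \frac{\rho_f}{\rho_{obj}}\right)
W_app = 37.56·9.81·(1 − 1025/7630) = 319 N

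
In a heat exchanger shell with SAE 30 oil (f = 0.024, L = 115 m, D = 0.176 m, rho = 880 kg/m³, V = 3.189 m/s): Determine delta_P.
Formula: \Delta P = f \frac{L}{D} \frac{\rho V^2}{2}
delta_P = 0.024·(115/0.176)·0.5·880·3.189²/1000 = 70.17 kPa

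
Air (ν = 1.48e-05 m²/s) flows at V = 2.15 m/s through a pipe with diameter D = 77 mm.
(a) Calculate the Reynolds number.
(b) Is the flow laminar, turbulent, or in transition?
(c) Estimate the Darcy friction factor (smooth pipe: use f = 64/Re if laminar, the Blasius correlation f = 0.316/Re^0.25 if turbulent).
(a) Re = V·D/ν = 2.15·0.077/1.48e-05 = 11186
(b) Flow regime: turbulent (Re > 4000)
(c) Friction factor: f = 0.316/Re^0.25 = 0.316/11186^0.25 = 0.03073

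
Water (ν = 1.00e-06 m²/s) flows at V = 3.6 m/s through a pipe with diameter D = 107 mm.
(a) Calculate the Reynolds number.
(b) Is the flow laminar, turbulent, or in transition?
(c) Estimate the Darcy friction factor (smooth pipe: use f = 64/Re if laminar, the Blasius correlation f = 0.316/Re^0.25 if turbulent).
(a) Re = V·D/ν = 3.6·0.107/1.00e-06 = 385200
(b) Flow regime: turbulent (Re > 4000)
(c) Friction factor: f = 0.316/Re^0.25 = 0.316/385200^0.25 = 0.01268 (Blasius is strictly valid for Re ≲ 1e5; used here as the smooth-pipe estimate the problem specifies)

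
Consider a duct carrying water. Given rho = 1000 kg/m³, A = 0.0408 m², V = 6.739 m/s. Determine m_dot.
Formula: \dot{m} = \rho A V
m_dot = 1000·0.0408·6.739 = 275 kg/s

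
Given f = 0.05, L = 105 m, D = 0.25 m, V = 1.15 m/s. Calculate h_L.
Formula: h_L = f \frac{L}{D} \frac{V^2}{2g}
h_L = 0.05·(105/0.25)·1.15²/(2·9.81) = 1.416 m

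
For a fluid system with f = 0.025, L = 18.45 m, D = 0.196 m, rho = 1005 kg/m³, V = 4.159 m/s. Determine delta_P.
Formula: \Delta P = f \frac{L}{D} \frac{\rho V^2}{2}
delta_P = 0.025·(18.45/0.196)·0.5·1005·4.159²/1000 = 20.45 kPa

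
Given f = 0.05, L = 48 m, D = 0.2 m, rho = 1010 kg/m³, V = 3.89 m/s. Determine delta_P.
Formula: \Delta P = f \frac{L}{D} \frac{\rho V^2}{2}
delta_P = 0.05·(48/0.2)·0.5·1010·3.89²/1000 = 91.7 kPa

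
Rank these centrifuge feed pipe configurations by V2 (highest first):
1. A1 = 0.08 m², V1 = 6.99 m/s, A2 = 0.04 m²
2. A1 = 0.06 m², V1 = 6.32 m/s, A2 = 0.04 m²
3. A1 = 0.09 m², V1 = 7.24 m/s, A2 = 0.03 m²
Case 1: V2 = 13.98 m/s
Case 2: V2 = 9.48 m/s
Case 3: V2 = 21.72 m/s
Ranking (highest first): 3, 1, 2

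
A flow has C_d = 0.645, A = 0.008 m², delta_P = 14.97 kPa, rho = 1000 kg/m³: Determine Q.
Formula: Q = C_d A \sqrt{\frac{2 \Delta P}{\rho}}
Q = 0.645·0.008·√(2·(14.97·1000)/1000)·1000 = 28.23 L/s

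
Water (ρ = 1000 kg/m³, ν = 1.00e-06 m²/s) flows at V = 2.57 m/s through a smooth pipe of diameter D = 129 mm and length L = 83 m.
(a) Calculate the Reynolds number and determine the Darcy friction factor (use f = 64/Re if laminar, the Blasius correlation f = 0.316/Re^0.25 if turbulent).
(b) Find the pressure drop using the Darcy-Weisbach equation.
(a) Re = V·D/ν = 2.57·0.129/1.00e-06 = 331530 → turbulent (Re > 4000); f = 0.316/Re^0.25 = 0.316/331530^0.25 = 0.013169 (Blasius is strictly valid for Re ≲ 1e5; used here as the smooth-pipe estimate the problem specifies)
(b) Darcy-Weisbach: ΔP = f·(L/D)·½ρV²/1000 = 0.013169·(83/0.129)·½·1000·2.57²/1000 = 27.98 kPa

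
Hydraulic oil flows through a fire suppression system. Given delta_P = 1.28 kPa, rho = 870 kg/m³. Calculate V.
Formula: V = \sqrt{\frac{2 \Delta P}{\rho}}
V = √(2·(1.28·1000)/870) = 1.715 m/s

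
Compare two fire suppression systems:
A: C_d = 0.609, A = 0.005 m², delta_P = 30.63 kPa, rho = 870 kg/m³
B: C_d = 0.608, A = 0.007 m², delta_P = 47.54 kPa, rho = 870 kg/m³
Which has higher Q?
Q(A) = 25.55 L/s, Q(B) = 44.49 L/s. Answer: B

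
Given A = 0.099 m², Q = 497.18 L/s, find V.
Formula: Q = A V
Substituting knowns: 497.18 = 0.099·V·1000
Solving for V: V = (497.18/1000)/0.099 = 5.022 m/s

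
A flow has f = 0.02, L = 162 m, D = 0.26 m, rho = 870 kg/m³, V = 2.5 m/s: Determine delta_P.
Formula: \Delta P = f \frac{L}{D} \frac{\rho V^2}{2}
delta_P = 0.02·(162/0.26)·0.5·870·2.5²/1000 = 33.88 kPa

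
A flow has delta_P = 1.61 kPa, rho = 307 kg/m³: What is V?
Formula: V = \sqrt{\frac{2 \Delta P}{\rho}}
V = √(2·(1.61·1000)/307) = 3.239 m/s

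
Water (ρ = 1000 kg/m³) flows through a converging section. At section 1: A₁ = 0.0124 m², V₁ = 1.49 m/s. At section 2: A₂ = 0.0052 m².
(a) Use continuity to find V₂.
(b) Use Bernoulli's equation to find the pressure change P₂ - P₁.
(a) Continuity: A₁V₁=A₂V₂ -> V₂=A₁V₁/A₂=0.0124*1.49/0.0052=3.55 m/s
(b) Bernoulli: P₂-P₁=0.5*rho*(V₁^2-V₂^2)/1000=0.5*1000*(1.49^2-3.55^2)/1000=-5.191 kPa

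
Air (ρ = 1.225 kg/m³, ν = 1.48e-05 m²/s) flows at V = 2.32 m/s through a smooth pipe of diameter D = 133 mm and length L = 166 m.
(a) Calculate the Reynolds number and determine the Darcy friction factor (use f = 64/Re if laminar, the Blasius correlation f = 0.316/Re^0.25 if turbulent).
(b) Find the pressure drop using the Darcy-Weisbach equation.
(a) Re = V·D/ν = 2.32·0.133/1.48e-05 = 20849 → turbulent (Re > 4000); f = 0.316/Re^0.25 = 0.316/20849^0.25 = 0.026298
(b) Darcy-Weisbach: ΔP = f·(L/D)·½ρV²/1000 = 0.026298·(166/0.133)·½·1.225·2.32²/1000 = 0.1082 kPa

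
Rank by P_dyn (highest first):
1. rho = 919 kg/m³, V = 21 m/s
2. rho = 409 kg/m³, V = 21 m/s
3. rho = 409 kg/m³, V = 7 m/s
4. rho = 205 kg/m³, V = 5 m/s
Case 1: P_dyn = 202.6 kPa
Case 2: P_dyn = 90.18 kPa
Case 3: P_dyn = 10.02 kPa
Case 4: P_dyn = 2.562 kPa
Ranking (highest first): 1, 2, 3, 4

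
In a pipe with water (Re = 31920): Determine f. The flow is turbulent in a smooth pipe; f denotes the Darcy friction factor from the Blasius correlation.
Formula: f = \frac{0.316}{Re^{0.25}}
f = 0.316/31920^0.25 = 0.02364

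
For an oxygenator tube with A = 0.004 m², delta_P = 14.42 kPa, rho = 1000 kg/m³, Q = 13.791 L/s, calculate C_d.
Formula: Q = C_d A \sqrt{\frac{2 \Delta P}{\rho}}
Substituting knowns: 13.791 = C_d·0.004·√(2·(14.42·1000)/1000)·1000
Solving for C_d: C_d = (13.791/1000)/(0.004·√(2·(14.42·1000)/1000)) = 0.642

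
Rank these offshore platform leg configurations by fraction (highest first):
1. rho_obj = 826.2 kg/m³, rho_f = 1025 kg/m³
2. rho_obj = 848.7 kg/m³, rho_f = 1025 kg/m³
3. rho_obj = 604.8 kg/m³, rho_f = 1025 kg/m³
Case 1: fraction = 0.806
Case 2: fraction = 0.828
Case 3: fraction = 0.59
Ranking (highest first): 2, 1, 3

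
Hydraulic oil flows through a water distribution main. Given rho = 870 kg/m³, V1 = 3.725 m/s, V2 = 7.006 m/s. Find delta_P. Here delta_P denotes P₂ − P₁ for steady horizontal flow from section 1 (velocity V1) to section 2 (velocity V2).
Formula: \Delta P = \frac{1}{2} \rho (V_1^2 - V_2^2)
delta_P = 0.5·870·(3.725² − 7.006²)/1000 = -15.32 kPa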